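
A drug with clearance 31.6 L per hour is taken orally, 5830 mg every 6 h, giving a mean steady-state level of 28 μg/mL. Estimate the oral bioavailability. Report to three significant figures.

0.911

F·D/τ = CL·Css at steady state → F = CL·Css·τ / D.
F = 31.6 × 28 × 6 / 5830 = 0.911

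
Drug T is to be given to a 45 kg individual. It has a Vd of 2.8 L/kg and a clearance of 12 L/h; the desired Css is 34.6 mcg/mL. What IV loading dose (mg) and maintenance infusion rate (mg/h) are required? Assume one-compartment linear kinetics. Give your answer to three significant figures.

Vd(total) = 45 kg × 2.8 L/kg = 126.0 L
LD = Vd · C_target = 126.0 × 34.6 = 4360 mg
Infusion rate = 12.00 L/h × 34.6 mg/L = 415.2 mg/h

(a) 4360 mg; (b) 415 mg/h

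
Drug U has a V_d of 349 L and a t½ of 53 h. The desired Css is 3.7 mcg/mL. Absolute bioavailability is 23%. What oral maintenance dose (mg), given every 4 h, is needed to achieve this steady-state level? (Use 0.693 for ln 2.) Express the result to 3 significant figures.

CL = ln 2 · Vd / t½ = 0.693 × 349.0 / 53 = 4.563 L/h
D = CL × Css × τ / F = 4.563 × 3.7 × 4 / 0.23 = 293.6 mg

294 mg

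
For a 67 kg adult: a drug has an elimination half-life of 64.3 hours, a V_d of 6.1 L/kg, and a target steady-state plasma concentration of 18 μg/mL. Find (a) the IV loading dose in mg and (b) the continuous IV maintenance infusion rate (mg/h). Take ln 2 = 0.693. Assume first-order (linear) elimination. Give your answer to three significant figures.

Vd = 6.1 L/kg × 67 kg = 408.7 L
LD = Vd × C = 408.7 × 18 = 7357 mg
CL = 0.693 × Vd / t½ = 0.693 × 408.7 / 64.3 = 4.405 L/h
Infusion rate = CL × Css = 4.405 × 18 = 79.29 mg/h

(a) 7360 mg; (b) 79.3 mg/h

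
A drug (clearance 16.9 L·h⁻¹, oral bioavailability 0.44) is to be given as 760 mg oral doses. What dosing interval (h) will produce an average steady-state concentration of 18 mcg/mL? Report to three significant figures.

1.10 h

F·D/τ = CL·Css → τ = F·D / (CL·Css).
τ = 0.44 × 760 / (16.9 × 18) = 1.099 h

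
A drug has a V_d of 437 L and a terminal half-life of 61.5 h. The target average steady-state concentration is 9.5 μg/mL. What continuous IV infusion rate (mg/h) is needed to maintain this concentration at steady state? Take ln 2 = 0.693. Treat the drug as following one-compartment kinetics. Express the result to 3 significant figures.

CL = 0.693 × Vd / t½ = 0.693 × 437.0 / 61.5 = 4.924 L/h
Infusion rate = CL × Css = 4.924 × 9.5 = 46.78 mg/h

46.8 mg/h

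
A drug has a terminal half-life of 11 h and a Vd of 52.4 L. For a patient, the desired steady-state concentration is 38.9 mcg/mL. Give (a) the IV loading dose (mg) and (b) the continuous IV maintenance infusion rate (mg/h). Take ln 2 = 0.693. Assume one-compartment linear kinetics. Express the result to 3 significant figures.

(a) 2040 mg; (b) 128 mg/h

LD = Vd × C = 52.40 × 38.9 = 2038 mg
CL = 0.693 × Vd / t½ = 0.693 × 52.40 / 11 = 3.301 L/h
Infusion rate = CL × Css = 3.301 × 38.9 = 128.4 mg/h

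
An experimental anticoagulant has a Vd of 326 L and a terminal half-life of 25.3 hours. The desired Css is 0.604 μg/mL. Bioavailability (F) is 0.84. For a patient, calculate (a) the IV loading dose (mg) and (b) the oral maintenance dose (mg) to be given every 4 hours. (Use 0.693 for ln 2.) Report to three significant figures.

(a) 197 mg; (b) 25.7 mg

LD = Vd × C = 326.0 × 0.604 = 196.9 mg
CL = 0.693 × Vd / t½ = 0.693 × 326.0 / 25.3 = 8.930 L/h
D = CL × Css × τ / F = 8.930 × 0.604 × 4 / 0.84 = 25.68 mg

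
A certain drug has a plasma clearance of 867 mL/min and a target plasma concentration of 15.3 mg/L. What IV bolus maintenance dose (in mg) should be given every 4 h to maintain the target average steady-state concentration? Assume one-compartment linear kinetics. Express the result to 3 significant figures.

CL = 867 mL/min = 867 × 0.06 = 52.02 L/h
D = CL × Css × τ = 52.02 × 15.3 × 4 = 3184 mg

3180 mg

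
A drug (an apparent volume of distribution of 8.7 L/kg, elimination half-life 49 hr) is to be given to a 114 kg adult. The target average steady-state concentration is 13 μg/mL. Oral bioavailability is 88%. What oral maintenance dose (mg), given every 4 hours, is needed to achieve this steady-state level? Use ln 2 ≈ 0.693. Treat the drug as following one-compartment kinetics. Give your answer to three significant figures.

Vd(total) = 114 kg × 8.7 L/kg = 991.8 L
CL = ln 2 · Vd / t½ = 0.693 × 991.8 / 49 = 14.03 L/h
D = CL × Css × τ / F = 14.03 × 13 × 4 / 0.88 = 829.0 mg

829 mg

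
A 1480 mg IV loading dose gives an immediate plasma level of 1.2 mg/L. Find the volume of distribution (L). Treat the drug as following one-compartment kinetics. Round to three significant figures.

Immediately after an IV bolus, C₀ = Dose / Vd, so Vd = Dose / C₀.
Vd = 1480 / 1.2 = 1233 L

1230 L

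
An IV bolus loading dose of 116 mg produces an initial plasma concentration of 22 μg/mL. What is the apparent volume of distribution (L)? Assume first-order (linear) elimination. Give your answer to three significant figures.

5.27 L

Immediately after an IV bolus, C₀ = Dose / Vd, so Vd = Dose / C₀.
Vd = 116 / 22 = 5.273 L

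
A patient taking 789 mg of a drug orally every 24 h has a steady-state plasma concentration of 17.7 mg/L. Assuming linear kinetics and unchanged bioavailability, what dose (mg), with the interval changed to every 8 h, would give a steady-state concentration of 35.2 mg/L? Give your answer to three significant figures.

With linear kinetics, Css is proportional to dose rate (D/τ) at fixed clearance.
D₂ = D₁ × (Css,target / Css,current) × (τ₂/τ₁) = 789 × (35.2/17.7) × (8/24) = 523.0 mg

523 mg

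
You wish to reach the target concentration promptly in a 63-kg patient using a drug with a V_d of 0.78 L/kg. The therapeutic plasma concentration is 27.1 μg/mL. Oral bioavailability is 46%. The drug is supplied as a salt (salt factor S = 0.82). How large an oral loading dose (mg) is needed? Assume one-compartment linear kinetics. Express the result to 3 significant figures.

Vd = 0.78 L/kg × 63 kg = 49.14 L
LD = Vd × C / F / S = 49.14 × 27.10 / 0.46 / 0.82 = 3530 mg

3530 mg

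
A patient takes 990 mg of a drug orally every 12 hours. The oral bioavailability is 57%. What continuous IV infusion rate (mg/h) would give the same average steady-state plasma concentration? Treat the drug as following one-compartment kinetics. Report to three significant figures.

47.0 mg/h

Equivalent systemic input: infusion rate = F·D/τ.
Rate = 0.57 × 990 / 12 = 47.03 mg/h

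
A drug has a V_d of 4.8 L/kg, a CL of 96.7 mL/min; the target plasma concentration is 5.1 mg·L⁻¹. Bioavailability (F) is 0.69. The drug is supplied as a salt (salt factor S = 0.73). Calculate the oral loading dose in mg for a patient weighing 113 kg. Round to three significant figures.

5490 mg

Total Vd = 4.8 × 113 = 542.4 L
LD = Vd × C / F / S = 542.4 × 5.100 / 0.69 / 0.73 = 5492 mg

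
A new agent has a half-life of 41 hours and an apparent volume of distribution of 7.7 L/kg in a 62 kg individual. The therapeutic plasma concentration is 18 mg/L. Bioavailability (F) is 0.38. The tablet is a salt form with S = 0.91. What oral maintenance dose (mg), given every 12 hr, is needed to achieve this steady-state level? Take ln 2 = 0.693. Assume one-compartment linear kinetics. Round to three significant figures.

5040 mg

Total Vd = 7.7 × 62 = 477.4 L
CL = ln 2 · Vd / t½ = 0.693 × 477.4 / 41 = 8.069 L/h
D = CL × Css × τ / F / S = 8.069 × 18 × 12 / 0.38 / 0.91 = 5040 mg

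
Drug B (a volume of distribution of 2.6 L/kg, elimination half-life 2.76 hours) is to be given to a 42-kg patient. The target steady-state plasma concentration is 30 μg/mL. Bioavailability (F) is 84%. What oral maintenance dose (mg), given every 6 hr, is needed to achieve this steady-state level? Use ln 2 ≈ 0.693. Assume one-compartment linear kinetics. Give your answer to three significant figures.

5880 mg

Total Vd = 2.6 × 42 = 109.2 L
k = 0.693/2.76 = 0.2511 h⁻¹, so CL = k·Vd = 0.2511 × 109.2 = 27.42 L/h
D = CL × Css × τ / F = 27.42 × 30 × 6 / 0.84 = 5876 mg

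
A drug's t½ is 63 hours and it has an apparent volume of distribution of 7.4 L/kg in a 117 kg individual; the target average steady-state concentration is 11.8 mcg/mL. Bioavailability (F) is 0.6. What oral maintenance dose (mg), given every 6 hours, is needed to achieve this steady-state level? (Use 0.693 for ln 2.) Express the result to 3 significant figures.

Vd(total) = 117 kg × 7.4 L/kg = 865.8 L
k = 0.693/63 = 0.01100 h⁻¹, so CL = k·Vd = 0.01100 × 865.8 = 9.524 L/h
D = CL × Css × τ / F = 9.524 × 11.8 × 6 / 0.6 = 1124 mg

1120 mg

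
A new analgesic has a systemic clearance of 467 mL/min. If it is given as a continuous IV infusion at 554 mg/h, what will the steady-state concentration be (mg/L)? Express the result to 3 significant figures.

CL = 467 mL/min × 60/1000 = 28.02 L/h
Css = rate / CL = 554 / 28.02 = 19.77 mg/L

19.8 mg/L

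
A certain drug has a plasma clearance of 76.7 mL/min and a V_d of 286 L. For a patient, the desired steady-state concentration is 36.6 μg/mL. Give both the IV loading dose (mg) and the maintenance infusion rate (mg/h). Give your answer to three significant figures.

(a) 10500 mg; (b) 168 mg/h

Loading dose = Vd × C = 286.0 × 36.6 = 10470 mg
Convert clearance: 76.7 mL/min × 60 min/h ÷ 1000 mL/L = 4.602 L/h
Maintenance: replace elimination → rate = CL × Css = 4.602 × 36.6 = 168.4 mg/h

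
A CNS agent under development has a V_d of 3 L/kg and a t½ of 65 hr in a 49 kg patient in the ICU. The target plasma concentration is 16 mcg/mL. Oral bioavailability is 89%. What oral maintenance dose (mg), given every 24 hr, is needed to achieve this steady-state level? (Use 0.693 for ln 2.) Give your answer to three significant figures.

676 mg

Total Vd = 3 × 49 = 147.0 L
CL = ln 2 · Vd / t½ = 0.693 × 147.0 / 65 = 1.567 L/h
D = CL × Css × τ / F = 1.567 × 16 × 24 / 0.89 = 676.1 mg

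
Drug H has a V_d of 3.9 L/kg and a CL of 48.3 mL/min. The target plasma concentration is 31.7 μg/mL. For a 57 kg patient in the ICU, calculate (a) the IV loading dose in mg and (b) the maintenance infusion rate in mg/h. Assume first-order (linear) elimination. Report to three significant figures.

(a) 7050 mg; (b) 91.9 mg/h

Vd = 3.9 L/kg × 57 kg = 222.3 L
Loading: fill Vd to C_target → 222.3 L × 31.7 mg/L = 7047 mg
CL = 48.3 mL/min × 60/1000 = 2.898 L/h
Maintenance: replace elimination → rate = CL × Css = 2.898 × 31.7 = 91.87 mg/h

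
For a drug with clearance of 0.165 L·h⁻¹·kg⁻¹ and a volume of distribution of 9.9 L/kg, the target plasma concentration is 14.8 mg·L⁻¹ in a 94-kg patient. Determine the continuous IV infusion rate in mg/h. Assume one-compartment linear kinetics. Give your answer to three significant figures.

230 mg/h

CL = 0.165 L·h⁻¹·kg⁻¹ × 94 kg = 15.51 L/h
At steady state, infusion rate equals elimination rate: rate in = CL × Css.
Infusion rate = CL · Css = 15.51 L/h × 14.8 mg/L = 229.5 mg/h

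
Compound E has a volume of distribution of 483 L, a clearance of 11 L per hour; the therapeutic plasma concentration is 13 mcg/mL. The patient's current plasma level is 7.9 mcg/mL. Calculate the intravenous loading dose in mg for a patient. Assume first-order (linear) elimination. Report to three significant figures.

2460 mg

Concentration deficit ΔC = 13 − 7.9 = 5.100 mg/L
LD = Vd × ΔC = 483.0 × 5.100 = 2463 mg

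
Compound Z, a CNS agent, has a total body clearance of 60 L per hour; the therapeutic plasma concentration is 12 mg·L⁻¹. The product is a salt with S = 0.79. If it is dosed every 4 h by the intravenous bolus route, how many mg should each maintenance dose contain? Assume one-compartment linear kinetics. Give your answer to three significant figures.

D = CL × Css × τ / S = 60.00 × 12 × 4 / 0.79 = 3646 mg

3650 mg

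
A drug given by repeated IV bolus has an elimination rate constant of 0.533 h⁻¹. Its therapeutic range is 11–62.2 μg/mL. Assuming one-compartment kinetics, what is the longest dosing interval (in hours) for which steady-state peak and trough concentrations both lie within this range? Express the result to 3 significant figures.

3.25 h

Between IV bolus doses, concentration decays as C = C₀·e^(−kτ), so C_peak/C_trough = e^(kτ).
τ_max = ln(C_peak/C_trough) / k = ln(62.2/11) / 0.5330 = 1.732 / 0.5330 = 3.250 h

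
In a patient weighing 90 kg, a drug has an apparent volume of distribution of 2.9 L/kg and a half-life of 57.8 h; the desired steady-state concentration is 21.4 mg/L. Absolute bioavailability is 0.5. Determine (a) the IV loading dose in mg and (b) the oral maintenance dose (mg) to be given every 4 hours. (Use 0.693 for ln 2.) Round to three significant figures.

Vd = 2.9 L/kg × 90 kg = 261.0 L
LD = Vd × C = 261.0 × 21.4 = 5585 mg
CL = 0.693 × Vd / t½ = 0.693 × 261.0 / 57.8 = 3.129 L/h
D = CL × Css × τ / F = 3.129 × 21.4 × 4 / 0.5 = 535.7 mg

(a) 5590 mg; (b) 536 mg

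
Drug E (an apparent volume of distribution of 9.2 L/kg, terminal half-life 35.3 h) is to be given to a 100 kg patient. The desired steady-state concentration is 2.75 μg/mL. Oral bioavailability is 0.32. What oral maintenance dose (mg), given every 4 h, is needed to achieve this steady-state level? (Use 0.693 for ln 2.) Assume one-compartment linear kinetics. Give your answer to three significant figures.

621 mg

Vd = 9.2 L/kg × 100 kg = 920.0 L
k = 0.693/35.3 = 0.01963 h⁻¹, so CL = k·Vd = 0.01963 × 920.0 = 18.06 L/h
D = CL × Css × τ / F = 18.06 × 2.75 × 4 / 0.32 = 620.8 mg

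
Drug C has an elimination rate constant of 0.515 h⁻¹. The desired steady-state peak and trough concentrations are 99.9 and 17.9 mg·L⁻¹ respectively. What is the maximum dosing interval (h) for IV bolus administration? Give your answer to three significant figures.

3.34 h

Between IV bolus doses, concentration decays as C = C₀·e^(−kτ), so C_peak/C_trough = e^(kτ).
τ_max = ln(C_peak/C_trough) / k = ln(99.9/17.9) / 0.5150 = 1.719 / 0.5150 = 3.338 h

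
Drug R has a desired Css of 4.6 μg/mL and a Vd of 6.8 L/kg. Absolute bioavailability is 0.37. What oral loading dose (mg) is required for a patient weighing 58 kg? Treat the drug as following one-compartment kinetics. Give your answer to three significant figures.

4900 mg

Vd(total) = 58 kg × 6.8 L/kg = 394.4 L
LD = Vd × C / F = 394.4 × 4.600 / 0.37 = 4903 mg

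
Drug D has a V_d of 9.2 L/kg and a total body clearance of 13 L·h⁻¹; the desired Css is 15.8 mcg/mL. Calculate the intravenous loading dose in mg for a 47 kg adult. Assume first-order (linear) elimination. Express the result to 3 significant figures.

Vd(total) = 47 kg × 9.2 L/kg = 432.4 L
The loading dose fills Vd to the target concentration.
LD = Vd × C = 432.4 × 15.80 = 6832 mg

6830 mg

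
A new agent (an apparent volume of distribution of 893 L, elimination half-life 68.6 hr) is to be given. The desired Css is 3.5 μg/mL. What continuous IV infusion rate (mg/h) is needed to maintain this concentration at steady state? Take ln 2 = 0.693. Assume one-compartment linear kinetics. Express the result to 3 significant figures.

k = 0.693/68.6 = 0.01010 h⁻¹, so CL = k·Vd = 0.01010 × 893.0 = 9.019 L/h
Infusion rate = CL × Css = 9.019 × 3.5 = 31.57 mg/h

31.6 mg/h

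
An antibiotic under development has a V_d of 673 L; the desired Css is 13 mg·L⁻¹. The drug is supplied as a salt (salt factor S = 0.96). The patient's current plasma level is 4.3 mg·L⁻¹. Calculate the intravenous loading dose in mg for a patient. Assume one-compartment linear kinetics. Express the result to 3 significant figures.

6100 mg

The loading dose fills Vd to the target concentration.
Concentration deficit ΔC = 13 − 4.3 = 8.700 mg/L
LD = Vd × ΔC / S = 673.0 × 8.700 / 0.96 = 6099 mg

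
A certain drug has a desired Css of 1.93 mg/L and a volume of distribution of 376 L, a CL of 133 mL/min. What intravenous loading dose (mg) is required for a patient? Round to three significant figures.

LD = Vd × C = 376.0 × 1.930 = 725.7 mg

726 mg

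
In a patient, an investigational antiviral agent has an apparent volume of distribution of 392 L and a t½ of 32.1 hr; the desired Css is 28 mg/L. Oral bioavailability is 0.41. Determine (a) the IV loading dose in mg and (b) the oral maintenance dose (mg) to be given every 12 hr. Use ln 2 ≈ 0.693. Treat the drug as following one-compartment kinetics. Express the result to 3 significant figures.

LD = Vd × C = 392.0 × 28 = 10980 mg
CL = 0.693 × Vd / t½ = 0.693 × 392.0 / 32.1 = 8.463 L/h
D = CL × Css × τ / F = 8.463 × 28 × 12 / 0.41 = 6936 mg

(a) 11000 mg; (b) 6940 mg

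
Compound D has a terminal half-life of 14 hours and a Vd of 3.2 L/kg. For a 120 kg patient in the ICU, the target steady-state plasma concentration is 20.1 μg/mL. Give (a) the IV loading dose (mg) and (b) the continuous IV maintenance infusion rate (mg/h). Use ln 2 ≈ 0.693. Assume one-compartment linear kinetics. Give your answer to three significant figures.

Vd(total) = 120 kg × 3.2 L/kg = 384.0 L
LD = Vd × C = 384.0 × 20.1 = 7718 mg
CL = 0.693 × Vd / t½ = 0.693 × 384.0 / 14 = 19.01 L/h
Infusion rate = CL × Css = 19.01 × 20.1 = 382.1 mg/h

(a) 7720 mg; (b) 382 mg/h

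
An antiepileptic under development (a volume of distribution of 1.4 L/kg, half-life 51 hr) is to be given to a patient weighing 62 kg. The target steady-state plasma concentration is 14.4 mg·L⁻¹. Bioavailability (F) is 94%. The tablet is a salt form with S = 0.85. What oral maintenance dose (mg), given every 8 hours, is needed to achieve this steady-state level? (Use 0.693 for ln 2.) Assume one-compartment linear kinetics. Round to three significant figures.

170 mg

Vd(total) = 62 kg × 1.4 L/kg = 86.80 L
k = 0.693/51 = 0.01359 h⁻¹, so CL = k·Vd = 0.01359 × 86.80 = 1.180 L/h
D = CL × Css × τ / F / S = 1.180 × 14.4 × 8 / 0.94 / 0.85 = 170.1 mg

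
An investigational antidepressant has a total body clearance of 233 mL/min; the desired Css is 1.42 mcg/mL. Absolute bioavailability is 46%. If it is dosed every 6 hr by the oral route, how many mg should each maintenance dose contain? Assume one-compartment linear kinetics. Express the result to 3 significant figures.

Convert clearance: 233 mL/min × 60 min/h ÷ 1000 mL/L = 13.98 L/h
D = CL × Css × τ / F = 13.98 × 1.42 × 6 / 0.46 = 258.9 mg

259 mg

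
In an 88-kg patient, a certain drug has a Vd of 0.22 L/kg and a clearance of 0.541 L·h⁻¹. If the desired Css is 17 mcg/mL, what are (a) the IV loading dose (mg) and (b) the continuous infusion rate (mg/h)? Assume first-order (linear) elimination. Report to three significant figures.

Total Vd = 0.22 × 88 = 19.36 L
Loading: fill Vd to C_target → 19.36 L × 17 mg/L = 329.1 mg
Maintenance: replace elimination → rate = CL × Css = 0.5410 × 17 = 9.197 mg/h

(a) 329 mg; (b) 9.20 mg/h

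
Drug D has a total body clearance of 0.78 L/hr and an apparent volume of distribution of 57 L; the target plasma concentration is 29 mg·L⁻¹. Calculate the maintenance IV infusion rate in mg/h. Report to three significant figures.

22.6 mg/h

At steady state, infusion rate equals elimination rate: rate in = CL × Css.
R₀ = 0.7800 × 29 = 22.62 mg/h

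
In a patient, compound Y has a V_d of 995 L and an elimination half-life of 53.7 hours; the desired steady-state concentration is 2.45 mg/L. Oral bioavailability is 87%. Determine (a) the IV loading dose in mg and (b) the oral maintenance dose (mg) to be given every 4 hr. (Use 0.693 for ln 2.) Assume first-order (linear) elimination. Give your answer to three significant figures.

LD = Vd × C = 995.0 × 2.45 = 2438 mg
CL = 0.693 × Vd / t½ = 0.693 × 995.0 / 53.7 = 12.84 L/h
D = CL × Css × τ / F = 12.84 × 2.45 × 4 / 0.87 = 144.6 mg

(a) 2440 mg; (b) 145 mg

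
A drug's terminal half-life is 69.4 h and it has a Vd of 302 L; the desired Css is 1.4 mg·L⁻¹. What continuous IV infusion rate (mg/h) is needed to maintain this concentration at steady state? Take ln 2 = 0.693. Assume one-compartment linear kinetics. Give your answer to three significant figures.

4.22 mg/h

CL = ln 2 · Vd / t½ = 0.693 × 302.0 / 69.4 = 3.016 L/h
Infusion rate = CL × Css = 3.016 × 1.4 = 4.222 mg/h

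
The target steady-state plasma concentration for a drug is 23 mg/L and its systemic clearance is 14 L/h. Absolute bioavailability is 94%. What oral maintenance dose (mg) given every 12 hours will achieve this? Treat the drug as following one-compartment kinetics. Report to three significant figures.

4110 mg

At steady state, dose per interval replaces the amount cleared in that interval: F·D/τ = CL·Css.
D = CL × Css × τ / F = 14.00 × 23 × 12 / 0.94 = 4111 mg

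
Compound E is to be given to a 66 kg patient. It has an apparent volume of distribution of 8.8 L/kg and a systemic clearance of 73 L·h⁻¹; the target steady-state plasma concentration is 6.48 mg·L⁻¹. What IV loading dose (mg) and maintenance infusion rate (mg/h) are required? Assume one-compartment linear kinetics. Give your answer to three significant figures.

(a) 3760 mg; (b) 473 mg/h

Vd(total) = 66 kg × 8.8 L/kg = 580.8 L
LD = Vd · C_target = 580.8 × 6.48 = 3764 mg
Maintenance: replace elimination → rate = CL × Css = 73.00 × 6.48 = 473.0 mg/h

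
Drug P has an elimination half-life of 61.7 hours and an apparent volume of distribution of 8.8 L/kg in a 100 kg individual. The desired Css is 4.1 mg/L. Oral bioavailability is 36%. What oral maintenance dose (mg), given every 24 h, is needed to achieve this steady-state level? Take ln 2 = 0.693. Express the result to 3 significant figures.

2700 mg

Vd(total) = 100 kg × 8.8 L/kg = 880.0 L
CL = 0.693 × Vd / t½ = 0.693 × 880.0 / 61.7 = 9.884 L/h
D = CL × Css × τ / F = 9.884 × 4.1 × 24 / 0.36 = 2702 mg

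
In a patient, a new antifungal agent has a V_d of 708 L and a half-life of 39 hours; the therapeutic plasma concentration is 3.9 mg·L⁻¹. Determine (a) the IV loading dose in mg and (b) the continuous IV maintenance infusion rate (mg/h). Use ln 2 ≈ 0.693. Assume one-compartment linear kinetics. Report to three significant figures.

(a) 2760 mg; (b) 49.1 mg/h

LD = Vd × C = 708.0 × 3.9 = 2761 mg
CL = 0.693 × Vd / t½ = 0.693 × 708.0 / 39 = 12.58 L/h
Infusion rate = CL × Css = 12.58 × 3.9 = 49.06 mg/h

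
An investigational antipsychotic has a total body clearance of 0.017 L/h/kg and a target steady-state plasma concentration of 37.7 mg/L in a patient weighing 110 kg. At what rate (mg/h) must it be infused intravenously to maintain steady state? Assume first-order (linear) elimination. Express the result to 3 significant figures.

70.5 mg/h

CL = 0.017 L/h/kg × 110 kg = 1.870 L/h
Infusion rate = CL · Css = 1.870 L/h × 37.7 mg/L = 70.50 mg/h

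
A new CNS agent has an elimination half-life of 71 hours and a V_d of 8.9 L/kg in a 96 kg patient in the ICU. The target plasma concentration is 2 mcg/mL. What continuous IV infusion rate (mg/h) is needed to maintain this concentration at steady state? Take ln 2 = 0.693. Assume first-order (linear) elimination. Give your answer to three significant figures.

16.7 mg/h

Total Vd = 8.9 × 96 = 854.4 L
k = 0.693/71 = 0.009761 h⁻¹, so CL = k·Vd = 0.009761 × 854.4 = 8.340 L/h
Infusion rate = CL × Css = 8.340 × 2 = 16.68 mg/h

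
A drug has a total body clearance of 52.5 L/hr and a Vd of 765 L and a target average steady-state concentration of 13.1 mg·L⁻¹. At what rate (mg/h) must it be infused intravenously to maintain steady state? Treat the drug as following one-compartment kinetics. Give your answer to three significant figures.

688 mg/h

Infusion rate = CL · Css = 52.50 L/h × 13.1 mg/L = 687.8 mg/h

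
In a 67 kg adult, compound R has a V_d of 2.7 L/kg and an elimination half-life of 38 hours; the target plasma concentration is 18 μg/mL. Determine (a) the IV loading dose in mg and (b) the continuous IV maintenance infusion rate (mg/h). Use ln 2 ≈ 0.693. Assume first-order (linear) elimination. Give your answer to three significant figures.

(a) 3260 mg; (b) 59.4 mg/h

Total Vd = 2.7 × 67 = 180.9 L
LD = Vd × C = 180.9 × 18 = 3256 mg
CL = 0.693 × Vd / t½ = 0.693 × 180.9 / 38 = 3.299 L/h
Infusion rate = CL × Css = 3.299 × 18 = 59.38 mg/h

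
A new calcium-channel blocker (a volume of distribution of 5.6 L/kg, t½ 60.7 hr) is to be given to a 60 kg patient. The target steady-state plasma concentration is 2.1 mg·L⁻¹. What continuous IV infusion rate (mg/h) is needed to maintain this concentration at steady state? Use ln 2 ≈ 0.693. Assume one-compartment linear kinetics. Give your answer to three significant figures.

8.06 mg/h

Vd(total) = 60 kg × 5.6 L/kg = 336.0 L
CL = ln 2 · Vd / t½ = 0.693 × 336.0 / 60.7 = 3.836 L/h
Infusion rate = CL × Css = 3.836 × 2.1 = 8.056 mg/h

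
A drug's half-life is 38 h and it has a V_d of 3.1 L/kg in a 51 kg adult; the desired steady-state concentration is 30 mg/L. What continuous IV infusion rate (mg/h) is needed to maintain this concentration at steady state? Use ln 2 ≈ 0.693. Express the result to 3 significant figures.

86.5 mg/h

Vd = 3.1 L/kg × 51 kg = 158.1 L
CL = ln 2 · Vd / t½ = 0.693 × 158.1 / 38 = 2.883 L/h
Infusion rate = CL × Css = 2.883 × 30 = 86.49 mg/h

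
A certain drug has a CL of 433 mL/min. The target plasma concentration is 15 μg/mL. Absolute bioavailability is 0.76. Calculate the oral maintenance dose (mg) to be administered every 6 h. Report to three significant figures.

3080 mg

CL = 433 mL/min × 60/1000 = 25.98 L/h
At steady state, dose per interval replaces the amount cleared in that interval: F·D/τ = CL·Css.
D = CL × Css × τ / F = 25.98 × 15 × 6 / 0.76 = 3077 mg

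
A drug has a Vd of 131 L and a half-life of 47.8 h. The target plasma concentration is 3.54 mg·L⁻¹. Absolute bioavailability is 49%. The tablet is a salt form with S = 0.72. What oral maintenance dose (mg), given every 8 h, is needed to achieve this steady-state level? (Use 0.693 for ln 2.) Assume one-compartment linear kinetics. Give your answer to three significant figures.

152 mg

CL = 0.693 × Vd / t½ = 0.693 × 131.0 / 47.8 = 1.899 L/h
D = CL × Css × τ / F / S = 1.899 × 3.54 × 8 / 0.49 / 0.72 = 152.4 mg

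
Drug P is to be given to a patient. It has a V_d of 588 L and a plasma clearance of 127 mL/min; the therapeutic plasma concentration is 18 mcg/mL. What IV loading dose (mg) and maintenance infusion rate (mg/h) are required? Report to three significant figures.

(a) 10600 mg; (b) 137 mg/h

LD = Vd · C_target = 588.0 × 18 = 10580 mg
CL = 127 mL/min × 60/1000 = 7.620 L/h
Maintenance: replace elimination → rate = CL × Css = 7.620 × 18 = 137.2 mg/h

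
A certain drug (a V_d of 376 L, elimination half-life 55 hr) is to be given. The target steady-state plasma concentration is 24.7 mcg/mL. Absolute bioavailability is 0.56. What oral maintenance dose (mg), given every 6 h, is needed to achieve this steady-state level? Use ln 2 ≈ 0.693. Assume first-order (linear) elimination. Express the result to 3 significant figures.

k = 0.693/55 = 0.01260 h⁻¹, so CL = k·Vd = 0.01260 × 376.0 = 4.738 L/h
D = CL × Css × τ / F = 4.738 × 24.7 × 6 / 0.56 = 1254 mg

1250 mg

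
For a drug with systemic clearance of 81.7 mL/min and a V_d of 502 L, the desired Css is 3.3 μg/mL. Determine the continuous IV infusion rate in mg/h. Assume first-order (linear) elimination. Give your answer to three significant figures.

16.2 mg/h

CL = 81.7 mL/min = 81.7 × 0.06 = 4.902 L/h
R₀ = 4.902 × 3.3 = 16.18 mg/h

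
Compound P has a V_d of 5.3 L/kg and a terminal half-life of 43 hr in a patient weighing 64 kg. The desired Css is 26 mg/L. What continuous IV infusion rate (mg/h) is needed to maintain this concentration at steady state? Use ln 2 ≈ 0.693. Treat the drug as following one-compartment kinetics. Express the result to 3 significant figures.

Total Vd = 5.3 × 64 = 339.2 L
CL = 0.693 × Vd / t½ = 0.693 × 339.2 / 43 = 5.467 L/h
Infusion rate = CL × Css = 5.467 × 26 = 142.1 mg/h

142 mg/h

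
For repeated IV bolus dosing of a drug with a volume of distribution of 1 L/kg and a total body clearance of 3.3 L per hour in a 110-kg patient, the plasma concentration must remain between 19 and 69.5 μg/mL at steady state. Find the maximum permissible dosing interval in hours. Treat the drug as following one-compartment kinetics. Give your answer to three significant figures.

43.2 h

Vd(total) = 110 kg × 1 L/kg = 110.0 L
k = CL / Vd = 3.300 / 110.0 = 0.03000 h⁻¹
Between IV bolus doses, concentration decays as C = C₀·e^(−kτ), so C_peak/C_trough = e^(kτ).
τ_max = ln(C_peak/C_trough) / k = ln(69.5/19) / 0.03000 = 1.297 / 0.03000 = 43.23 h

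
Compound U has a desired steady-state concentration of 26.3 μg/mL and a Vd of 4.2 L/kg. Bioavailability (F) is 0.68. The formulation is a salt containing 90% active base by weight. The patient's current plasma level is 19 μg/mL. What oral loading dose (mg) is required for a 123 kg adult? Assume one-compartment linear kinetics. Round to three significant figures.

Vd(total) = 123 kg × 4.2 L/kg = 516.6 L
Concentration deficit ΔC = 26.3 − 19 = 7.300 mg/L
LD = Vd × ΔC / F / S = 516.6 × 7.300 / 0.68 / 0.9 = 6162 mg

6160 mg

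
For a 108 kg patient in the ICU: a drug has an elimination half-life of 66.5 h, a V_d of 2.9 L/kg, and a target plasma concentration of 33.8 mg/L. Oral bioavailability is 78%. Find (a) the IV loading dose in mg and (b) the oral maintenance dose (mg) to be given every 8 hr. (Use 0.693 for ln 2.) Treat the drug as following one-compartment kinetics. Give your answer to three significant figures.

Vd(total) = 108 kg × 2.9 L/kg = 313.2 L
LD = Vd × C = 313.2 × 33.8 = 10590 mg
CL = 0.693 × Vd / t½ = 0.693 × 313.2 / 66.5 = 3.264 L/h
D = CL × Css × τ / F = 3.264 × 33.8 × 8 / 0.78 = 1132 mg

(a) 10600 mg; (b) 1130 mg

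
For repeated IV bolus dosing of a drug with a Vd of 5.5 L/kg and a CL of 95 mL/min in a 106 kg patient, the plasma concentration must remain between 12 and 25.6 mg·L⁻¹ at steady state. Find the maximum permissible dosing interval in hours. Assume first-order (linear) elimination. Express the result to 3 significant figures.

Vd = 5.5 L/kg × 106 kg = 583.0 L
CL = 95 mL/min × 60/1000 = 5.700 L/h
k = CL / Vd = 5.700 / 583.0 = 0.009777 h⁻¹
Between IV bolus doses, concentration decays as C = C₀·e^(−kτ), so C_peak/C_trough = e^(kτ).
τ_max = ln(C_peak/C_trough) / k = ln(25.6/12) / 0.009777 = 0.7577 / 0.009777 = 77.50 h

77.5 h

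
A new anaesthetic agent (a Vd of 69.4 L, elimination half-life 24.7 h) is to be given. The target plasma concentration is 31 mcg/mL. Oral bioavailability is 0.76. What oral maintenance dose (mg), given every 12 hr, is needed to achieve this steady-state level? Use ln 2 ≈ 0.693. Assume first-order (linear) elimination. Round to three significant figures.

k = 0.693/24.7 = 0.02806 h⁻¹, so CL = k·Vd = 0.02806 × 69.40 = 1.947 L/h
D = CL × Css × τ / F = 1.947 × 31 × 12 / 0.76 = 953.0 mg

953 mg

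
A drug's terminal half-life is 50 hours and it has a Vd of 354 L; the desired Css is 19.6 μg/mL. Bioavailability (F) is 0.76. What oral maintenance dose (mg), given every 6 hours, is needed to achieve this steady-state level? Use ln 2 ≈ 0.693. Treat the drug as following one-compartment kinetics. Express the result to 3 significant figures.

CL = ln 2 · Vd / t½ = 0.693 × 354.0 / 50 = 4.906 L/h
D = CL × Css × τ / F = 4.906 × 19.6 × 6 / 0.76 = 759.1 mg

759 mg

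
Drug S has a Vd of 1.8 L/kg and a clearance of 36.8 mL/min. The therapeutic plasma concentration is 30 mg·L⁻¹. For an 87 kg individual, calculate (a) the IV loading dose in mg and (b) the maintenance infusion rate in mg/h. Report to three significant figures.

(a) 4700 mg; (b) 66.2 mg/h

Vd = 1.8 L/kg × 87 kg = 156.6 L
Loading: fill Vd to C_target → 156.6 L × 30 mg/L = 4698 mg
CL = 36.8 mL/min × 60/1000 = 2.208 L/h
Maintenance infusion rate = CL × Css = 2.208 × 30 = 66.24 mg/h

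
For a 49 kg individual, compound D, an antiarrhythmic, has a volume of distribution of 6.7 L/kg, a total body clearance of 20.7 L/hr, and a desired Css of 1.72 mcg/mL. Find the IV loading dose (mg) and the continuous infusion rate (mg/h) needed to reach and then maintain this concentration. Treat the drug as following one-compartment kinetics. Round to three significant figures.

Total Vd = 6.7 × 49 = 328.3 L
LD = Vd · C_target = 328.3 × 1.72 = 564.7 mg
Maintenance infusion rate = CL × Css = 20.70 × 1.72 = 35.60 mg/h

(a) 565 mg; (b) 35.6 mg/h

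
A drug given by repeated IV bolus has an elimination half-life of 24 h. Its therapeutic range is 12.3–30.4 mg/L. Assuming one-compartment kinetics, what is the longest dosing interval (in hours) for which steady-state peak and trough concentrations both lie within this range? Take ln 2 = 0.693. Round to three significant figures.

31.3 h

k = 0.693 / t½ = 0.693 / 24 = 0.02888 h⁻¹
Between IV bolus doses, concentration decays as C = C₀·e^(−kτ), so C_peak/C_trough = e^(kτ).
τ_max = ln(C_peak/C_trough) / k = ln(30.4/12.3) / 0.02888 = 0.9048 / 0.02888 = 31.33 h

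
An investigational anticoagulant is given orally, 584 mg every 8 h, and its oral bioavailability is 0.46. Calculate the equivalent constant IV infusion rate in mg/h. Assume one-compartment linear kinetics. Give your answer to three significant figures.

33.6 mg/h

Equivalent systemic input: infusion rate = F·D/τ.
Rate = 0.46 × 584 / 8 = 33.58 mg/h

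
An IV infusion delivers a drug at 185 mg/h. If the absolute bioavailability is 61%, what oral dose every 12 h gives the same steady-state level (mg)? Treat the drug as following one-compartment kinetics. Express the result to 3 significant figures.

3640 mg

To maintain the same Css, the systemic dosing rate must be unchanged: F·D/τ = infusion rate.
D = rate × τ / F = 185 × 12 / 0.61 = 3639 mg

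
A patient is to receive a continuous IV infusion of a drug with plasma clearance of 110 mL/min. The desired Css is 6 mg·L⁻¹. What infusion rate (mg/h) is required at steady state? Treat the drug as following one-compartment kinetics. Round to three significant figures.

CL = 110 mL/min = 110 × 0.06 = 6.600 L/h
At steady state, infusion rate equals elimination rate: rate in = CL × Css.
Rate = CL × Css = 6.600 × 6 = 39.60 mg/h

39.6 mg/h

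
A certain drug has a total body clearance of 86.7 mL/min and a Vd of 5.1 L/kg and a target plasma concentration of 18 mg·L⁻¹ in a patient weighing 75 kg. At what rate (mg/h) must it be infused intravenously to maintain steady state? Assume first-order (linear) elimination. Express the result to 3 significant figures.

CL = 86.7 mL/min = 86.7 × 0.06 = 5.202 L/h
At steady state, infusion rate equals elimination rate: rate in = CL × Css.
Rate = CL × Css = 5.202 × 18 = 93.64 mg/h

93.6 mg/h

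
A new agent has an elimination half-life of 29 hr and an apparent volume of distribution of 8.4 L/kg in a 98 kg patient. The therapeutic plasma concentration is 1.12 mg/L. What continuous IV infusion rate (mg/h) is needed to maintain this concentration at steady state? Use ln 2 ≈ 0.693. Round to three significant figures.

22.0 mg/h

Total Vd = 8.4 × 98 = 823.2 L
CL = 0.693 × Vd / t½ = 0.693 × 823.2 / 29 = 19.67 L/h
Infusion rate = CL × Css = 19.67 × 1.12 = 22.03 mg/h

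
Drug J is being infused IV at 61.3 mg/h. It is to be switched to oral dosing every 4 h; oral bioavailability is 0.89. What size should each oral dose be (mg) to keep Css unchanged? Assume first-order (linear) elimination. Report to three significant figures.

276 mg

To maintain the same Css, the systemic dosing rate must be unchanged: F·D/τ = infusion rate.
D = rate × τ / F = 61.3 × 4 / 0.89 = 275.5 mg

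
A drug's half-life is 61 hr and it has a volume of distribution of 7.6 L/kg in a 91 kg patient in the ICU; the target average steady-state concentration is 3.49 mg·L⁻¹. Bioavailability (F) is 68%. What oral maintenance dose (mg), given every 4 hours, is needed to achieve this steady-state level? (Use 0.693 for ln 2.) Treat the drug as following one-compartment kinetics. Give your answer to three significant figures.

Vd(total) = 91 kg × 7.6 L/kg = 691.6 L
k = 0.693/61 = 0.01136 h⁻¹, so CL = k·Vd = 0.01136 × 691.6 = 7.857 L/h
D = CL × Css × τ / F = 7.857 × 3.49 × 4 / 0.68 = 161.3 mg

161 mg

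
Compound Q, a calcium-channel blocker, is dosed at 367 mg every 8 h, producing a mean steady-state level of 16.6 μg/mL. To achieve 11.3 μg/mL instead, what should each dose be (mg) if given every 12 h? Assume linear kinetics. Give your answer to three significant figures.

375 mg

With linear kinetics, Css is proportional to dose rate (D/τ) at fixed clearance.
D₂ = D₁ × (Css,target / Css,current) × (τ₂/τ₁) = 367 × (11.3/16.6) × (12/8) = 374.7 mg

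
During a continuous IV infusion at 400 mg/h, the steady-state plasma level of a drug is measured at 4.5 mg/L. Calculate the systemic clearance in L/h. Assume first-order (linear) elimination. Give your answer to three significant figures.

At steady state, infusion rate = CL × Css, so CL = rate / Css.
CL = 400 / 4.5 = 88.89 L/h

88.9 L/h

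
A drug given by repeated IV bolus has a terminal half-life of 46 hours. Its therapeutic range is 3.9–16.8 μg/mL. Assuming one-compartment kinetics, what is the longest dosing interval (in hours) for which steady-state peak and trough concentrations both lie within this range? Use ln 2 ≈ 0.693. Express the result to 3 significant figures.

96.9 h

k = 0.693 / t½ = 0.693 / 46 = 0.01507 h⁻¹
Between IV bolus doses, concentration decays as C = C₀·e^(−kτ), so C_peak/C_trough = e^(kτ).
τ_max = ln(C_peak/C_trough) / k = ln(16.8/3.9) / 0.01507 = 1.460 / 0.01507 = 96.88 h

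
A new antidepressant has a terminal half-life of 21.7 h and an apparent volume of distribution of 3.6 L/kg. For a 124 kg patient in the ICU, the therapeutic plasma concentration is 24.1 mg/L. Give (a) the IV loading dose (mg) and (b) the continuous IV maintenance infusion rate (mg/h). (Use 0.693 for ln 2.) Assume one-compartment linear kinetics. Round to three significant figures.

Total Vd = 3.6 × 124 = 446.4 L
LD = Vd × C = 446.4 × 24.1 = 10760 mg
CL = 0.693 × Vd / t½ = 0.693 × 446.4 / 21.7 = 14.26 L/h
Infusion rate = CL × Css = 14.26 × 24.1 = 343.7 mg/h

(a) 10800 mg; (b) 344 mg/h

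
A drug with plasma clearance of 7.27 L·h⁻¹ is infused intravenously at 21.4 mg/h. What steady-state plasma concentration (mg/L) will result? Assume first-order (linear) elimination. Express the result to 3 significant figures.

2.94 mg/L

Css = rate / CL = 21.4 / 7.270 = 2.944 mg/L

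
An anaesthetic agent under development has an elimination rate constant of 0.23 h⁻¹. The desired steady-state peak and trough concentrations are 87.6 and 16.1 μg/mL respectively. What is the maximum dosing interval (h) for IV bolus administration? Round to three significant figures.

7.37 h

Between IV bolus doses, concentration decays as C = C₀·e^(−kτ), so C_peak/C_trough = e^(kτ).
τ_max = ln(C_peak/C_trough) / k = ln(87.6/16.1) / 0.2300 = 1.694 / 0.2300 = 7.365 h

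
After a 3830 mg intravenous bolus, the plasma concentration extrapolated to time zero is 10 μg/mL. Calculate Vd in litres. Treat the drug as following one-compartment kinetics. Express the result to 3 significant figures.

Immediately after an IV bolus, C₀ = Dose / Vd, so Vd = Dose / C₀.
Vd = 3830 / 10 = 383.0 L

383 L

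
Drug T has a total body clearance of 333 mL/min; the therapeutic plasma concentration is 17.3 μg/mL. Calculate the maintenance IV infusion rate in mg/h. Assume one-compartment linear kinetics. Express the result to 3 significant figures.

346 mg/h

CL = 333 mL/min × 60/1000 = 19.98 L/h
At steady state, infusion rate equals elimination rate: rate in = CL × Css.
Infusion rate = CL · Css = 19.98 L/h × 17.3 mg/L = 345.7 mg/h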